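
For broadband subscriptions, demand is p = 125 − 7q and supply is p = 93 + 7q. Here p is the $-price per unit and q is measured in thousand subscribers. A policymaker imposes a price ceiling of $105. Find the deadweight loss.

Competitive equilibrium: 125 − 7q = 93 + 7q → q* = 2.2857, p* = 109.
At the ceiling p = 105, quantity supplied = (105 − 93)/7 = 1.7143.
Willingness to pay at q' = 1.7143: 125 − 7·1.7143 = 112.9999.
Δq = 2.2857 − 1.7143 = 0.5714; wedge = 112.9999 − 105 = 7.9999.
DWL = ½ × 0.5714 × 7.9999 = $2.29 thousand.

$2.29 thousand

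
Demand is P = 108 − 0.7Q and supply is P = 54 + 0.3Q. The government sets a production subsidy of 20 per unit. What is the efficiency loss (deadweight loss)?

Competitive equilibrium: 108 − 0.7Q = 54 + 0.3Q → Q* = 54, P* = 70.2.
The subsidy lowers effective supply by 20: P = 34 + 0.3Q.
New quantity: 108 − 0.7Q = 34 + 0.3Q → Q' = 74.
Overproduction ΔQ = 74 − 54 = 20; wedge = subsidy = 20.
The triangle = ½ × 20 × 20 = 200.

200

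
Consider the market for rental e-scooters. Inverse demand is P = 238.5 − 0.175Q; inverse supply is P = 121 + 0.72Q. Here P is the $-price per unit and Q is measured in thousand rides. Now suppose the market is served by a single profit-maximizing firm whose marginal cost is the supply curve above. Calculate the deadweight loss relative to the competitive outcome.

$206.32 thousand

Competitive equilibrium: 238.5 − 0.175Q = 121 + 0.72Q → Q* = 131.2849, P* = 215.5251.
Marginal revenue: MR = 238.5 − 0.35Q. Set MR = MC: 238.5 − 0.35Q = 121 + 0.72Q → Q_m = 109.8131.
Price P_m = 238.5 − 0.175·109.8131 = 219.2827; MC(Q_m) = 121 + 0.72·109.8131 = 200.0654.
Competitive Q* = 131.2849, so ΔQ = 21.4718; wedge = 219.2827 − 200.0654 = 19.2173.
Welfare loss = ½ × 21.4718 × 19.2173 = $206.32 thousand.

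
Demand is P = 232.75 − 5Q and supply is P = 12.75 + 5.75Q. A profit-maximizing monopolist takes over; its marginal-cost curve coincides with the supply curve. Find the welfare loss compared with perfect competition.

Competitive equilibrium: 232.75 − 5Q = 12.75 + 5.75Q → Q* = 20.4651, P* = 130.4244.
Marginal revenue: MR = 232.75 − 10Q. Set MR = MC: 232.75 − 10Q = 12.75 + 5.75Q → Q_m = 13.9683.
Price P_m = 232.75 − 5·13.9683 = 162.9085; MC(Q_m) = 12.75 + 5.75·13.9683 = 93.0677.
Competitive Q* = 20.4651, so ΔQ = 6.4968; wedge = 162.9085 − 93.0677 = 69.8408.
The triangle = ½ × 6.4968 × 69.8408 = 226.87.

226.87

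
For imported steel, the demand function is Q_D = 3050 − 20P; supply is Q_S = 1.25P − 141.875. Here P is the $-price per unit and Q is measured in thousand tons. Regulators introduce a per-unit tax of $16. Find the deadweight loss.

$150.59 thousand

In inverse form: demand P = 152.5 − 0.05Q, supply P = 113.5 + 0.8Q.
Competitive equilibrium: 152.5 − 0.05Q = 113.5 + 0.8Q → Q* = 45.8824, P* = 150.2059.
With the tax, the buyer price exceeds the seller price by 16: (152.5 − 0.05Q) − (113.5 + 0.8Q) = 16 → Q' = 27.0588.
ΔQ = 45.8824 − 27.0588 = 18.8236; the wedge equals the tax, 16.
DWL = ½ × 18.8236 × 16 = $150.59 thousand.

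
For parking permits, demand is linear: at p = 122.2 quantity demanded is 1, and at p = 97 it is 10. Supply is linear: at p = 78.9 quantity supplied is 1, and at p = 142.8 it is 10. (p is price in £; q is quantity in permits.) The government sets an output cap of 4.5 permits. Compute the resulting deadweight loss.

Demand slope = (97 − 122.2)/(10 − 1) = −2.8, so p = 125 − 2.8q.
Supply slope = (142.8 − 78.9)/(10 − 1) = 7.1, so p = 71.8 + 7.1q.
Competitive equilibrium: 125 − 2.8q = 71.8 + 7.1q → q* = 5.3737, p* = 109.9535.
At q = 4.5: demand price = 125 − 2.8·4.5 = 112.4; supply price = 71.8 + 7.1·4.5 = 103.75.
Δq = 5.3737 − 4.5 = 0.8737; wedge = 112.4 − 103.75 = 8.65.
Welfare loss = ½ × 0.8737 × 8.65 = £3.78.

£3.78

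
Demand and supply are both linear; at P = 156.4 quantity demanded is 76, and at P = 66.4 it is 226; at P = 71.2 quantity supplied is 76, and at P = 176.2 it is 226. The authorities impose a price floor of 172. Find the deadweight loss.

Demand slope = (66.4 − 156.4)/(226 − 76) = −0.6, so P = 202 − 0.6Q.
Supply slope = (176.2 − 71.2)/(226 − 76) = 0.7, so P = 18 + 0.7Q.
Competitive equilibrium: 202 − 0.6Q = 18 + 0.7Q → Q* = 141.5385, P* = 117.0769.
At the floor P = 172, quantity demanded = (202 − 172)/0.6 = 50.
Sellers' marginal cost at Q' = 50: 18 + 0.7·50 = 53.
ΔQ = 141.5385 − 50 = 91.5385; wedge = 172 − 53 = 119.
DWL = ½ × 91.5385 × 119 = 5446.54.

5446.54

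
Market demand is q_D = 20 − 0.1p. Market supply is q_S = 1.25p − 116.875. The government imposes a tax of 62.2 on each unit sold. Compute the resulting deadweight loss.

179.11

In inverse form: demand p = 200 − 10q, supply p = 93.5 + 0.8q.
Competitive equilibrium: 200 − 10q = 93.5 + 0.8q → q* = 9.8611, p* = 101.3889.
With the tax, the buyer price exceeds the seller price by 62.2: (200 − 10q) − (93.5 + 0.8q) = 62.2 → q' = 4.1019.
Δq = 9.8611 − 4.1019 = 5.7592; the wedge equals the tax, 62.2.
The triangle = ½ × 5.7592 × 62.2 = 179.11.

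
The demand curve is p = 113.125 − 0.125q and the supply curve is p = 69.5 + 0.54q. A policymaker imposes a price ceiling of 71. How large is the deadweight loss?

Competitive equilibrium: 113.125 − 0.125q = 69.5 + 0.54q → q* = 65.6015, p* = 104.9248.
At the ceiling p = 71, quantity supplied = (71 − 69.5)/0.54 = 2.7778.
Willingness to pay at q' = 2.7778: 113.125 − 0.125·2.7778 = 112.7778.
Δq = 65.6015 − 2.7778 = 62.8237; wedge = 112.7778 − 71 = 41.7778.
DWL = ½ × 62.8237 × 41.7778 = 1312.32.

1312.32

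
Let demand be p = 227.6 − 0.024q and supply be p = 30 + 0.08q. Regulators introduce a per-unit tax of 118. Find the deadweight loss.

Competitive equilibrium: 227.6 − 0.024q = 30 + 0.08q → q* = 1900, p* = 182.
With the tax, the buyer price exceeds the seller price by 118: (227.6 − 0.024q) − (30 + 0.08q) = 118 → q' = 765.3846.
Δq = 1900 − 765.3846 = 1134.6154; the wedge equals the tax, 118.
Deadweight loss = ½ × 1134.6154 × 118 = 66942.31.

66942.31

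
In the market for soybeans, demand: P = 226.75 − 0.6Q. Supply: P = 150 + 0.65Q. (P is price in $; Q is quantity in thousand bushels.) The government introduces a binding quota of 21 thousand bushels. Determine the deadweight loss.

Competitive equilibrium: 226.75 − 0.6Q = 150 + 0.65Q → Q* = 61.4, P* = 189.91.
At Q = 21: demand price = 226.75 − 0.6·21 = 214.15; supply price = 150 + 0.65·21 = 163.65.
ΔQ = 61.4 − 21 = 40.4; wedge = 214.15 − 163.65 = 50.5.
Deadweight loss = ½ × 40.4 × 50.5 = $1020.10 thousand.

$1020.10 thousand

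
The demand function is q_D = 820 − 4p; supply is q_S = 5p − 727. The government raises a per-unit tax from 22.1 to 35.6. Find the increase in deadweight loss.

In inverse form: demand p = 205 − 0.25q, supply p = 145.4 + 0.2q.
Competitive equilibrium: 205 − 0.25q = 145.4 + 0.2q → q* = 132.4444, p* = 171.8889.
For a per-unit tax t: Δq = t/0.45, so DWL = ½·t·(t/0.45) = t²/0.9.
At t = 22.1: DWL = 542.678. At t = 35.6: DWL = 1408.178.
Increase = 1408.178 − 542.678 = 865.50.

865.50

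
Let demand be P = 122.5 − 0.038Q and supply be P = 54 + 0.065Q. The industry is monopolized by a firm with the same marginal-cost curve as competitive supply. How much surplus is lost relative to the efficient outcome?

Competitive equilibrium: 122.5 − 0.038Q = 54 + 0.065Q → Q* = 665.0485, P* = 97.2282.
Marginal revenue: MR = 122.5 − 0.076Q. Set MR = MC: 122.5 − 0.076Q = 54 + 0.065Q → Q_m = 485.8156.
Price P_m = 122.5 − 0.038·485.8156 = 104.039; MC(Q_m) = 54 + 0.065·485.8156 = 85.578.
Competitive Q* = 665.0485, so ΔQ = 179.2329; wedge = 104.039 − 85.578 = 18.461.
Deadweight loss = ½ × 179.2329 × 18.461 = 1654.41.

1654.41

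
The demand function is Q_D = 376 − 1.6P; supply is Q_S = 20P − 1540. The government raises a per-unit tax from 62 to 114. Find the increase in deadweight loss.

6779.26

In inverse form: demand P = 235 − 0.625Q, supply P = 77 + 0.05Q.
Competitive equilibrium: 235 − 0.625Q = 77 + 0.05Q → Q* = 234.0741, P* = 88.7037.
For a per-unit tax t: ΔQ = t/0.675, so DWL = ½·t·(t/0.675) = t²/1.35.
At t = 62: DWL = 2847.407. At t = 114: DWL = 9626.667.
Increase = 9626.667 − 2847.407 = 6779.26.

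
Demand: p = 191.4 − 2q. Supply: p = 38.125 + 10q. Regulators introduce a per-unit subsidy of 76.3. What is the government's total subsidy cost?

1459.71

Competitive equilibrium: 191.4 − 2q = 38.125 + 10q → q* = 12.77292, p* = 165.85417.
The subsidy lowers effective supply by 76.3: p = 10q − 38.175.
New quantity: 191.4 − 2q = 10q − 38.175 → q' = 19.13125.
Total subsidy cost = 76.3 × 19.13125 = 1459.71.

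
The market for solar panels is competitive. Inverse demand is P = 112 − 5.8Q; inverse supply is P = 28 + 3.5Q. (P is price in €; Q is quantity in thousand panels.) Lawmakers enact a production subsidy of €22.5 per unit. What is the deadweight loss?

Competitive equilibrium: 112 − 5.8Q = 28 + 3.5Q → Q* = 9.0323, P* = 59.6129.
The subsidy lowers effective supply by 22.5: P = 5.5 + 3.5Q.
New quantity: 112 − 5.8Q = 5.5 + 3.5Q → Q' = 11.4516.
Overproduction ΔQ = 11.4516 − 9.0323 = 2.4193; wedge = subsidy = 22.5.
Welfare loss = ½ × 2.4193 × 22.5 = €27.22 thousand.

€27.22 thousand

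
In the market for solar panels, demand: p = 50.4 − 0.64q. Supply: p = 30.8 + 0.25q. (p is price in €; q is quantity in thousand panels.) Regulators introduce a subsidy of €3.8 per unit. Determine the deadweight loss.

€8.11 thousand

Competitive equilibrium: 50.4 − 0.64q = 30.8 + 0.25q → q* = 22.0225, p* = 36.3056.
The subsidy lowers effective supply by 3.8: p = 27 + 0.25q.
New quantity: 50.4 − 0.64q = 27 + 0.25q → q' = 26.2921.
Overproduction Δq = 26.2921 − 22.0225 = 4.2696; wedge = subsidy = 3.8.
Deadweight loss = ½ × 4.2696 × 3.8 = €8.11 thousand.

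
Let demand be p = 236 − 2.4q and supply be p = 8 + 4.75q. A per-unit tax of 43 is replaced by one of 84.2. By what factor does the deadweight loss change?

3.834

Competitive equilibrium: 236 − 2.4q = 8 + 4.75q → q* = 31.8881, p* = 159.4685.
For a per-unit tax t: Δq = t/7.15, so DWL = ½·t·(t/7.15) = t²/14.3.
At t = 43: DWL = 129.301. At t = 84.2: DWL = 495.779.
Ratio = (84.2/43)² = 3.834.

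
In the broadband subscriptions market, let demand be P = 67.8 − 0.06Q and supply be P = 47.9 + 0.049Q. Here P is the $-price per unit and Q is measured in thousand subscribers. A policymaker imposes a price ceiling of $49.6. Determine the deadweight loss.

Competitive equilibrium: 67.8 − 0.06Q = 47.9 + 0.049Q → Q* = 182.5688, P* = 56.8459.
At the ceiling P = 49.6, quantity supplied = (49.6 − 47.9)/0.049 = 34.6939.
Willingness to pay at Q' = 34.6939: 67.8 − 0.06·34.6939 = 65.7184.
ΔQ = 182.5688 − 34.6939 = 147.8749; wedge = 65.7184 − 49.6 = 16.1184.
DWL = ½ × 147.8749 × 16.1184 = $1191.75 thousand.

$1191.75 thousand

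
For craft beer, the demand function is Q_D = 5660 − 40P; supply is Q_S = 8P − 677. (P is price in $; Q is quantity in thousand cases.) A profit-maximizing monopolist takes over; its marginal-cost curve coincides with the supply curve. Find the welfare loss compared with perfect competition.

In inverse form: demand P = 141.5 − 0.025Q, supply P = 84.625 + 0.125Q.
Competitive equilibrium: 141.5 − 0.025Q = 84.625 + 0.125Q → Q* = 379.1667, P* = 132.0208.
Marginal revenue: MR = 141.5 − 0.05Q. Set MR = MC: 141.5 − 0.05Q = 84.625 + 0.125Q → Q_m = 325.
Price P_m = 141.5 − 0.025·325 = 133.375; MC(Q_m) = 84.625 + 0.125·325 = 125.25.
Competitive Q* = 379.1667, so ΔQ = 54.1667; wedge = 133.375 − 125.25 = 8.125.
Deadweight loss = ½ × 54.1667 × 8.125 = $220.05 thousand.

$220.05 thousand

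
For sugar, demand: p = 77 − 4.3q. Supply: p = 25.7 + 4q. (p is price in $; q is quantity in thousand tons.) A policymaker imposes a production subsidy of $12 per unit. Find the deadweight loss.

$8.67 thousand

Competitive equilibrium: 77 − 4.3q = 25.7 + 4q → q* = 6.1807, p* = 50.4229.
The subsidy lowers effective supply by 12: p = 13.7 + 4q.
New quantity: 77 − 4.3q = 13.7 + 4q → q' = 7.6265.
Overproduction Δq = 7.6265 − 6.1807 = 1.4458; wedge = subsidy = 12.
The triangle = ½ × 1.4458 × 12 = $8.67 thousand.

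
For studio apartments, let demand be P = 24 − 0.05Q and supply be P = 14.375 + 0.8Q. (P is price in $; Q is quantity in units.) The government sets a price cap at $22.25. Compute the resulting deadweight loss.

Competitive equilibrium: 24 − 0.05Q = 14.375 + 0.8Q → Q* = 11.3235, P* = 23.4338.
At the ceiling P = 22.25, quantity supplied = (22.25 − 14.375)/0.8 = 9.8438.
Willingness to pay at Q' = 9.8438: 24 − 0.05·9.8438 = 23.5078.
ΔQ = 11.3235 − 9.8438 = 1.4797; wedge = 23.5078 − 22.25 = 1.2578.
Welfare loss = ½ × 1.4797 × 1.2578 = $0.93.

$0.93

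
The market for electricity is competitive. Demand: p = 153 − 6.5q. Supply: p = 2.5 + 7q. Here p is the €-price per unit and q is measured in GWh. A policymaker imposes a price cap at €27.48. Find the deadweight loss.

Competitive equilibrium: 153 − 6.5q = 2.5 + 7q → q* = 11.14815, p* = 80.53704.
At the ceiling p = 27.48, quantity supplied = (27.48 − 2.5)/7 = 3.56857.
Willingness to pay at q' = 3.56857: 153 − 6.5·3.56857 = 129.8043.
Δq = 11.14815 − 3.56857 = 7.57958; wedge = 129.8043 − 27.48 = 102.3243.
The triangle = ½ × 7.57958 × 102.3243 = €387.79.

€387.79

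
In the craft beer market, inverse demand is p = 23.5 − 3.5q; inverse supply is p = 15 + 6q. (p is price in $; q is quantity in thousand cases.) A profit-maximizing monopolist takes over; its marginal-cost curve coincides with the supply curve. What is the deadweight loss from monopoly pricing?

Competitive equilibrium: 23.5 − 3.5q = 15 + 6q → q* = 0.8947, p* = 20.3684.
Marginal revenue: MR = 23.5 − 7q. Set MR = MC: 23.5 − 7q = 15 + 6q → q_m = 0.6538.
Price p_m = 23.5 − 3.5·0.6538 = 21.2117; MC(q_m) = 15 + 6·0.6538 = 18.9228.
Competitive q* = 0.8947, so Δq = 0.2409; wedge = 21.2117 − 18.9228 = 2.2889.
DWL = ½ × 0.2409 × 2.2889 = $0.28 thousand.

$0.28 thousand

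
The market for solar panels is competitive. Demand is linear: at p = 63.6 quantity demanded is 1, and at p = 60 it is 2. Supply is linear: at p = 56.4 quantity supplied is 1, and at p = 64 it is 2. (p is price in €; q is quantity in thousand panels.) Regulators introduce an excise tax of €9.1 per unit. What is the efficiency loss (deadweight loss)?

Demand slope = (60 − 63.6)/(2 − 1) = −3.6, so p = 67.2 − 3.6q.
Supply slope = (64 − 56.4)/(2 − 1) = 7.6, so p = 48.8 + 7.6q.
Competitive equilibrium: 67.2 − 3.6q = 48.8 + 7.6q → q* = 1.6429, p* = 61.2857.
With the tax, the buyer price exceeds the seller price by 9.1: (67.2 − 3.6q) − (48.8 + 7.6q) = 9.1 → q' = 0.8304.
Δq = 1.6429 − 0.8304 = 0.8125; the wedge equals the tax, 9.1.
Welfare loss = ½ × 0.8125 × 9.1 = €3.70 thousand.

€3.70 thousand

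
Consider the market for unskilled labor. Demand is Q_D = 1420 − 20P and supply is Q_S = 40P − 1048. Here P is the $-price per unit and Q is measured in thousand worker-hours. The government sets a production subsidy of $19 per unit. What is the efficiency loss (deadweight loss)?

In inverse form: demand P = 71 − 0.05Q, supply P = 26.2 + 0.025Q.
Competitive equilibrium: 71 − 0.05Q = 26.2 + 0.025Q → Q* = 597.3333, P* = 41.1333.
The subsidy lowers effective supply by 19: P = 7.2 + 0.025Q.
New quantity: 71 − 0.05Q = 7.2 + 0.025Q → Q' = 850.6667.
Overproduction ΔQ = 850.6667 − 597.3333 = 253.3334; wedge = subsidy = 19.
The triangle = ½ × 253.3334 × 19 = $2406.67 thousand.

$2406.67 thousand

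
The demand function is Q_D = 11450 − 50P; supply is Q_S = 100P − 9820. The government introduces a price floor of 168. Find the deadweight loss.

In inverse form: demand P = 229 − 0.02Q, supply P = 98.2 + 0.01Q.
Competitive equilibrium: 229 − 0.02Q = 98.2 + 0.01Q → Q* = 4360, P* = 141.8.
At the floor P = 168, quantity demanded = (229 − 168)/0.02 = 3050.
Sellers' marginal cost at Q' = 3050: 98.2 + 0.01·3050 = 128.7.
ΔQ = 4360 − 3050 = 1310; wedge = 168 − 128.7 = 39.3.
DWL = ½ × 1310 × 39.3 = 25741.50.

25741.50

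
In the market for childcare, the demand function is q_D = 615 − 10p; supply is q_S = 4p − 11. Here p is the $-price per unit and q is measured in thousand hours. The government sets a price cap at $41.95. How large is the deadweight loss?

In inverse form: demand p = 61.5 − 0.1q, supply p = 2.75 + 0.25q.
Competitive equilibrium: 61.5 − 0.1q = 2.75 + 0.25q → q* = 167.8571, p* = 44.7143.
At the ceiling p = 41.95, quantity supplied = (41.95 − 2.75)/0.25 = 156.8.
Willingness to pay at q' = 156.8: 61.5 − 0.1·156.8 = 45.82.
Δq = 167.8571 − 156.8 = 11.0571; wedge = 45.82 − 41.95 = 3.87.
The triangle = ½ × 11.0571 × 3.87 = $21.40 thousand.

$21.40 thousand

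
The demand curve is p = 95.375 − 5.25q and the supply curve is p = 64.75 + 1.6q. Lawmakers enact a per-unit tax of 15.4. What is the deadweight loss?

Competitive equilibrium: 95.375 − 5.25q = 64.75 + 1.6q → q* = 4.4708, p* = 71.9033.
With the tax, the buyer price exceeds the seller price by 15.4: (95.375 − 5.25q) − (64.75 + 1.6q) = 15.4 → q' = 2.2226.
Δq = 4.4708 − 2.2226 = 2.2482; the wedge equals the tax, 15.4.
The triangle = ½ × 2.2482 × 15.4 = 17.31.

17.31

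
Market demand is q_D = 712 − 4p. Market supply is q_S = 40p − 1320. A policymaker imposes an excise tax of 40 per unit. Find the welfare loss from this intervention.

2909.09

In inverse form: demand p = 178 − 0.25q, supply p = 33 + 0.025q.
Competitive equilibrium: 178 − 0.25q = 33 + 0.025q → q* = 527.2727, p* = 46.1818.
With the tax, the buyer price exceeds the seller price by 40: (178 − 0.25q) − (33 + 0.025q) = 40 → q' = 381.8182.
Δq = 527.2727 − 381.8182 = 145.4545; the wedge equals the tax, 40.
DWL = ½ × 145.4545 × 40 = 2909.09.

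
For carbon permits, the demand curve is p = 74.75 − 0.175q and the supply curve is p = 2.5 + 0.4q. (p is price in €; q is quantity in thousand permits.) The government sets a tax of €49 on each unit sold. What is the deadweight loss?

€2087.83 thousand

Competitive equilibrium: 74.75 − 0.175q = 2.5 + 0.4q → q* = 125.6522, p* = 52.7609.
With the tax, the buyer price exceeds the seller price by 49: (74.75 − 0.175q) − (2.5 + 0.4q) = 49 → q' = 40.4348.
Δq = 125.6522 − 40.4348 = 85.2174; the wedge equals the tax, 49.
Deadweight loss = ½ × 85.2174 × 49 = €2087.83 thousand.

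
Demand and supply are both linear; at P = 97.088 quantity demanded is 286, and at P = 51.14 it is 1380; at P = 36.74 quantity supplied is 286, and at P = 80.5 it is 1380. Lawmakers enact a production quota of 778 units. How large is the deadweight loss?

Demand slope = (51.14 − 97.088)/(1380 − 286) = −0.042, so P = 109.1 − 0.042Q.
Supply slope = (80.5 − 36.74)/(1380 − 286) = 0.04, so P = 25.3 + 0.04Q.
Competitive equilibrium: 109.1 − 0.042Q = 25.3 + 0.04Q → Q* = 1021.9512, P* = 66.178.
At Q = 778: demand price = 109.1 − 0.042·778 = 76.424; supply price = 25.3 + 0.04·778 = 56.42.
ΔQ = 1021.9512 − 778 = 243.9512; wedge = 76.424 − 56.42 = 20.004.
DWL = ½ × 243.9512 × 20.004 = 2440.

2440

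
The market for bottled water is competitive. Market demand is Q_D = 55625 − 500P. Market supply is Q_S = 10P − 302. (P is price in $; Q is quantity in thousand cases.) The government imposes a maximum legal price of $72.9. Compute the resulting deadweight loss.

In inverse form: demand P = 111.25 − 0.002Q, supply P = 30.2 + 0.1Q.
Competitive equilibrium: 111.25 − 0.002Q = 30.2 + 0.1Q → Q* = 794.6078, P* = 109.6608.
At the ceiling P = 72.9, quantity supplied = (72.9 − 30.2)/0.1 = 427.
Willingness to pay at Q' = 427: 111.25 − 0.002·427 = 110.396.
ΔQ = 794.6078 − 427 = 367.6078; wedge = 110.396 − 72.9 = 37.496.
Deadweight loss = ½ × 367.6078 × 37.496 = $6891.91 thousand.

$6891.91 thousand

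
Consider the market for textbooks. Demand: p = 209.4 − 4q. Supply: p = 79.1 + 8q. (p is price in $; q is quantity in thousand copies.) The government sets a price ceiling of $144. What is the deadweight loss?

Competitive equilibrium: 209.4 − 4q = 79.1 + 8q → q* = 10.8583, p* = 165.9667.
At the ceiling p = 144, quantity supplied = (144 − 79.1)/8 = 8.1125.
Willingness to pay at q' = 8.1125: 209.4 − 4·8.1125 = 176.95.
Δq = 10.8583 − 8.1125 = 2.7458; wedge = 176.95 − 144 = 32.95.
DWL = ½ × 2.7458 × 32.95 = $45.24 thousand.

$45.24 thousand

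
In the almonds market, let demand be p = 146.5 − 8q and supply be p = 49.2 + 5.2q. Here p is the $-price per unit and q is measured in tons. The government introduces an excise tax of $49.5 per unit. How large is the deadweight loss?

Competitive equilibrium: 146.5 − 8q = 49.2 + 5.2q → q* = 7.3712, p* = 87.5303.
With the tax, the buyer price exceeds the seller price by 49.5: (146.5 − 8q) − (49.2 + 5.2q) = 49.5 → q' = 3.6212.
Δq = 7.3712 − 3.6212 = 3.75; the wedge equals the tax, 49.5.
DWL = ½ × 3.75 × 49.5 = $92.81.

$92.81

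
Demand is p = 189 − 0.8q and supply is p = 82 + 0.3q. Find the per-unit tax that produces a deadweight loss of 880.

Competitive equilibrium: 189 − 0.8q = 82 + 0.3q → q* = 97.2727, p* = 111.1818.
A tax t gives Δq = t/1.1 and wedge t, so DWL = t²/2.2.
t²/2.2 = 880 → t² = 1936 → t = 44.

44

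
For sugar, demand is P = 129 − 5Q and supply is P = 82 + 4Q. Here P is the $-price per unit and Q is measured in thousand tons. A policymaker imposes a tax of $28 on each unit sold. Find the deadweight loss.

Competitive equilibrium: 129 − 5Q = 82 + 4Q → Q* = 5.2222, P* = 102.8889.
With the tax, the buyer price exceeds the seller price by 28: (129 − 5Q) − (82 + 4Q) = 28 → Q' = 2.1111.
ΔQ = 5.2222 − 2.1111 = 3.1111; the wedge equals the tax, 28.
The triangle = ½ × 3.1111 × 28 = $43.56 thousand.

$43.56 thousand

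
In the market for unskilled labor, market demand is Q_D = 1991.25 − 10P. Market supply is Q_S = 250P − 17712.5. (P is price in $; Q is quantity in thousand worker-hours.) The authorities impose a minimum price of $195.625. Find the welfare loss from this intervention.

$74682.13 thousand

In inverse form: demand P = 199.125 − 0.1Q, supply P = 70.85 + 0.004Q.
Competitive equilibrium: 199.125 − 0.1Q = 70.85 + 0.004Q → Q* = 1233.4135, P* = 75.7837.
At the floor P = 195.625, quantity demanded = (199.125 − 195.625)/0.1 = 35.
Sellers' marginal cost at Q' = 35: 70.85 + 0.004·35 = 70.99.
ΔQ = 1233.4135 − 35 = 1198.4135; wedge = 195.625 − 70.99 = 124.635.
Deadweight loss = ½ × 1198.4135 × 124.635 = $74682.13 thousand.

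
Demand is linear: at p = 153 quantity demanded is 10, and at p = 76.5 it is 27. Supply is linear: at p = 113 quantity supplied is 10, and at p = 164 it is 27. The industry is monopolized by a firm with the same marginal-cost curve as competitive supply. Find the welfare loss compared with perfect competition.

Demand slope = (76.5 − 153)/(27 − 10) = −4.5, so p = 198 − 4.5q.
Supply slope = (164 − 113)/(27 − 10) = 3, so p = 83 + 3q.
Competitive equilibrium: 198 − 4.5q = 83 + 3q → q* = 15.33333, p* = 129.
Marginal revenue: MR = 198 − 9q. Set MR = MC: 198 − 9q = 83 + 3q → q_m = 9.58333.
Price p_m = 198 − 4.5·9.58333 = 154.87502; MC(q_m) = 83 + 3·9.58333 = 111.74999.
Competitive q* = 15.33333, so Δq = 5.75; wedge = 154.87502 − 111.74999 = 43.12503.
Deadweight loss = ½ × 5.75 × 43.12503 = 123.98.

123.98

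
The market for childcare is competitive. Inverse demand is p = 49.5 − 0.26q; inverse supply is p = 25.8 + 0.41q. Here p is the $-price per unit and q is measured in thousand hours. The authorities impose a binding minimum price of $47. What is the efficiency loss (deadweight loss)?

$222.26 thousand

Competitive equilibrium: 49.5 − 0.26q = 25.8 + 0.41q → q* = 35.3731, p* = 40.303.
At the floor p = 47, quantity demanded = (49.5 − 47)/0.26 = 9.6154.
Sellers' marginal cost at q' = 9.6154: 25.8 + 0.41·9.6154 = 29.7423.
Δq = 35.3731 − 9.6154 = 25.7577; wedge = 47 − 29.7423 = 17.2577.
Deadweight loss = ½ × 25.7577 × 17.2577 = $222.26 thousand.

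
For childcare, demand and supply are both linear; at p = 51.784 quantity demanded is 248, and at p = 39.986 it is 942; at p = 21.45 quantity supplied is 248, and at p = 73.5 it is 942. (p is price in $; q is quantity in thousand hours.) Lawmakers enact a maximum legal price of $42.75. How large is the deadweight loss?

Demand slope = (39.986 − 51.784)/(942 − 248) = −0.017, so p = 56 − 0.017q.
Supply slope = (73.5 − 21.45)/(942 − 248) = 0.075, so p = 2.85 + 0.075q.
Competitive equilibrium: 56 − 0.017q = 2.85 + 0.075q → q* = 577.7174, p* = 46.1788.
At the ceiling p = 42.75, quantity supplied = (42.75 − 2.85)/0.075 = 532.
Willingness to pay at q' = 532: 56 − 0.017·532 = 46.956.
Δq = 577.7174 − 532 = 45.7174; wedge = 46.956 − 42.75 = 4.206.
The triangle = ½ × 45.7174 × 4.206 = $96.14 thousand.

$96.14 thousand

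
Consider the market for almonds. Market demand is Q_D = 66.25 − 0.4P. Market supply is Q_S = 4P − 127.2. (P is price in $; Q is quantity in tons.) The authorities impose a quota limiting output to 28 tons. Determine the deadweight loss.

In inverse form: demand P = 165.625 − 2.5Q, supply P = 31.8 + 0.25Q.
Competitive equilibrium: 165.625 − 2.5Q = 31.8 + 0.25Q → Q* = 48.66364, P* = 43.96591.
At Q = 28: demand price = 165.625 − 2.5·28 = 95.625; supply price = 31.8 + 0.25·28 = 38.8.
ΔQ = 48.66364 − 28 = 20.66364; wedge = 95.625 − 38.8 = 56.825.
Welfare loss = ½ × 20.66364 × 56.825 = $587.11.

$587.11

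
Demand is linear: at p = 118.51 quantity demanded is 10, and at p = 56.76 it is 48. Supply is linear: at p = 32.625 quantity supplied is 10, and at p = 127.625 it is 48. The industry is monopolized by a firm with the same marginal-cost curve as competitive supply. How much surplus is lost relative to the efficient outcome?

Demand slope = (56.76 − 118.51)/(48 − 10) = −1.625, so p = 134.76 − 1.625q.
Supply slope = (127.625 − 32.625)/(48 − 10) = 2.5, so p = 7.625 + 2.5q.
Competitive equilibrium: 134.76 − 1.625q = 7.625 + 2.5q → q* = 30.8206, p* = 84.6765.
Marginal revenue: MR = 134.76 − 3.25q. Set MR = MC: 134.76 − 3.25q = 7.625 + 2.5q → q_m = 22.1104.
Price p_m = 134.76 − 1.625·22.1104 = 98.8306; MC(q_m) = 7.625 + 2.5·22.1104 = 62.901.
Competitive q* = 30.8206, so Δq = 8.7102; wedge = 98.8306 − 62.901 = 35.9296.
Welfare loss = ½ × 8.7102 × 35.9296 = 156.48.

156.48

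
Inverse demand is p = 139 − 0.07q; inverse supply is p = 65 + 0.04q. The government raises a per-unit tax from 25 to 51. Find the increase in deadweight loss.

Competitive equilibrium: 139 − 0.07q = 65 + 0.04q → q* = 672.7273, p* = 91.9091.
For a per-unit tax t: Δq = t/0.11, so DWL = ½·t·(t/0.11) = t²/0.22.
At t = 25: DWL = 2840.909. At t = 51: DWL = 11822.727.
Increase = 11822.727 − 2840.909 = 8981.82.

8981.82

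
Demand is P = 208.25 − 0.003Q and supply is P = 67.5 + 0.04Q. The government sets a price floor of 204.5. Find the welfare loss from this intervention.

Competitive equilibrium: 208.25 − 0.003Q = 67.5 + 0.04Q → Q* = 3273.2558, P* = 198.4302.
At the floor P = 204.5, quantity demanded = (208.25 − 204.5)/0.003 = 1250.
Sellers' marginal cost at Q' = 1250: 67.5 + 0.04·1250 = 117.5.
ΔQ = 3273.2558 − 1250 = 2023.2558; wedge = 204.5 − 117.5 = 87.
Welfare loss = ½ × 2023.2558 × 87 = 88011.63.

88011.63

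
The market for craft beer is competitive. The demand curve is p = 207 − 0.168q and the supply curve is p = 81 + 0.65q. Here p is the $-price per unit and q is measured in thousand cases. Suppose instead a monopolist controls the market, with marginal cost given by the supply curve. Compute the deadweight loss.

Competitive equilibrium: 207 − 0.168q = 81 + 0.65q → q* = 154.0342, p* = 181.1222.
Marginal revenue: MR = 207 − 0.336q. Set MR = MC: 207 − 0.336q = 81 + 0.65q → q_m = 127.789.
Price p_m = 207 − 0.168·127.789 = 185.5314; MC(q_m) = 81 + 0.65·127.789 = 164.0629.
Competitive q* = 154.0342, so Δq = 26.2452; wedge = 185.5314 − 164.0629 = 21.4685.
Welfare loss = ½ × 26.2452 × 21.4685 = $281.72 thousand.

$281.72 thousand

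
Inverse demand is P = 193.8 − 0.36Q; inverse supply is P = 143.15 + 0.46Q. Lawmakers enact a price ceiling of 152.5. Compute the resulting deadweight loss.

Competitive equilibrium: 193.8 − 0.36Q = 143.15 + 0.46Q → Q* = 61.7683, P* = 171.5634.
At the ceiling P = 152.5, quantity supplied = (152.5 − 143.15)/0.46 = 20.3261.
Willingness to pay at Q' = 20.3261: 193.8 − 0.36·20.3261 = 186.4826.
ΔQ = 61.7683 − 20.3261 = 41.4422; wedge = 186.4826 − 152.5 = 33.9826.
DWL = ½ × 41.4422 × 33.9826 = 704.16.

704.16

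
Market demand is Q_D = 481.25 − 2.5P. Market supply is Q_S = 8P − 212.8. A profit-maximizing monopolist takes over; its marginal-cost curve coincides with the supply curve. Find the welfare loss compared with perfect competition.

In inverse form: demand P = 192.5 − 0.4Q, supply P = 26.6 + 0.125Q.
Competitive equilibrium: 192.5 − 0.4Q = 26.6 + 0.125Q → Q* = 316, P* = 66.1.
Marginal revenue: MR = 192.5 − 0.8Q. Set MR = MC: 192.5 − 0.8Q = 26.6 + 0.125Q → Q_m = 179.3514.
Price P_m = 192.5 − 0.4·179.3514 = 120.7594; MC(Q_m) = 26.6 + 0.125·179.3514 = 49.0189.
Competitive Q* = 316, so ΔQ = 136.6486; wedge = 120.7594 − 49.0189 = 71.7405.
The triangle = ½ × 136.6486 × 71.7405 = 4901.62.

4901.62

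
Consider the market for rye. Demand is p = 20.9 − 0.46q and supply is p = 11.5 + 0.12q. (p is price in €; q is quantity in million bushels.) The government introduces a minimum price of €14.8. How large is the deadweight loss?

€2.52 million

Competitive equilibrium: 20.9 − 0.46q = 11.5 + 0.12q → q* = 16.2069, p* = 13.4448.
At the floor p = 14.8, quantity demanded = (20.9 − 14.8)/0.46 = 13.2609.
Sellers' marginal cost at q' = 13.2609: 11.5 + 0.12·13.2609 = 13.0913.
Δq = 16.2069 − 13.2609 = 2.946; wedge = 14.8 − 13.0913 = 1.7087.
DWL = ½ × 2.946 × 1.7087 = €2.52 million.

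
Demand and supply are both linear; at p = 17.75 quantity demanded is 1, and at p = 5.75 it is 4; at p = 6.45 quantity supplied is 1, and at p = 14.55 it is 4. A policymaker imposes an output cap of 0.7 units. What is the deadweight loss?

Demand slope = (5.75 − 17.75)/(4 − 1) = −4, so p = 21.75 − 4q.
Supply slope = (14.55 − 6.45)/(4 − 1) = 2.7, so p = 3.75 + 2.7q.
Competitive equilibrium: 21.75 − 4q = 3.75 + 2.7q → q* = 2.6866, p* = 11.0037.
At q = 0.7: demand price = 21.75 − 4·0.7 = 18.95; supply price = 3.75 + 2.7·0.7 = 5.64.
Δq = 2.6866 − 0.7 = 1.9866; wedge = 18.95 − 5.64 = 13.31.
Welfare loss = ½ × 1.9866 × 13.31 = 13.22.

13.22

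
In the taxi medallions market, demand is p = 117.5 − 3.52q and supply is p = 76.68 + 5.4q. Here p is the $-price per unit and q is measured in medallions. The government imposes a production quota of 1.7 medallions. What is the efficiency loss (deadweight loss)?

Competitive equilibrium: 117.5 − 3.52q = 76.68 + 5.4q → q* = 4.5762, p* = 101.3917.
At q = 1.7: demand price = 117.5 − 3.52·1.7 = 111.516; supply price = 76.68 + 5.4·1.7 = 85.86.
Δq = 4.5762 − 1.7 = 2.8762; wedge = 111.516 − 85.86 = 25.656.
DWL = ½ × 2.8762 × 25.656 = $36.90.

$36.90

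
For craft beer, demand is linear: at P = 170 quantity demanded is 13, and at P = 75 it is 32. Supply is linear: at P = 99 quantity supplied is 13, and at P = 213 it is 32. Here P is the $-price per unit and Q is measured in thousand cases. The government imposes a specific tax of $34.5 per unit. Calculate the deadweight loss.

Demand slope = (75 − 170)/(32 − 13) = −5, so P = 235 − 5Q.
Supply slope = (213 − 99)/(32 − 13) = 6, so P = 21 + 6Q.
Competitive equilibrium: 235 − 5Q = 21 + 6Q → Q* = 19.4545, P* = 137.7273.
With the tax, the buyer price exceeds the seller price by 34.5: (235 − 5Q) − (21 + 6Q) = 34.5 → Q' = 16.3182.
ΔQ = 19.4545 − 16.3182 = 3.1363; the wedge equals the tax, 34.5.
Welfare loss = ½ × 3.1363 × 34.5 = $54.10 thousand.

$54.10 thousand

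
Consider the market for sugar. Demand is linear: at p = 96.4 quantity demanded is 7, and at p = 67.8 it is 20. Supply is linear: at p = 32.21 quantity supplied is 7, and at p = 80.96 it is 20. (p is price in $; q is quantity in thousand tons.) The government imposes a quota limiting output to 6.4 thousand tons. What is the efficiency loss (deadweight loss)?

$385.83 thousand

Demand slope = (67.8 − 96.4)/(20 − 7) = −2.2, so p = 111.8 − 2.2q.
Supply slope = (80.96 − 32.21)/(20 − 7) = 3.75, so p = 5.96 + 3.75q.
Competitive equilibrium: 111.8 − 2.2q = 5.96 + 3.75q → q* = 17.7882, p* = 72.6659.
At q = 6.4: demand price = 111.8 − 2.2·6.4 = 97.72; supply price = 5.96 + 3.75·6.4 = 29.96.
Δq = 17.7882 − 6.4 = 11.3882; wedge = 97.72 − 29.96 = 67.76.
Welfare loss = ½ × 11.3882 × 67.76 = $385.83 thousand.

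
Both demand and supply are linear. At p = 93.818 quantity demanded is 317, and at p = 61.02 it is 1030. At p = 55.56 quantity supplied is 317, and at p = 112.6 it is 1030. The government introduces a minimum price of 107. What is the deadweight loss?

Demand slope = (61.02 − 93.818)/(1030 − 317) = −0.046, so p = 108.4 − 0.046q.
Supply slope = (112.6 − 55.56)/(1030 − 317) = 0.08, so p = 30.2 + 0.08q.
Competitive equilibrium: 108.4 − 0.046q = 30.2 + 0.08q → q* = 620.63492, p* = 79.85079.
At the floor p = 107, quantity demanded = (108.4 − 107)/0.046 = 30.43478.
Sellers' marginal cost at q' = 30.43478: 30.2 + 0.08·30.43478 = 32.63478.
Δq = 620.63492 − 30.43478 = 590.20014; wedge = 107 − 32.63478 = 74.36522.
DWL = ½ × 590.20014 × 74.36522 = 21945.18.

21945.18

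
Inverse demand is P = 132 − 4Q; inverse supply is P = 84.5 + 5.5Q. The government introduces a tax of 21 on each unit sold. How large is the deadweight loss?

23.21

Competitive equilibrium: 132 − 4Q = 84.5 + 5.5Q → Q* = 5, P* = 112.
With the tax, the buyer price exceeds the seller price by 21: (132 − 4Q) − (84.5 + 5.5Q) = 21 → Q' = 2.7895.
ΔQ = 5 − 2.7895 = 2.2105; the wedge equals the tax, 21.
DWL = ½ × 2.2105 × 21 = 23.21.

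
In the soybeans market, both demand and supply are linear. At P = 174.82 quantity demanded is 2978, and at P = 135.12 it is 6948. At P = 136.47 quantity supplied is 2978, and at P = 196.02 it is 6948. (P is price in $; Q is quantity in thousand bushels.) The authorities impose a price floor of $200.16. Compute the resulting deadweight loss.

$206857.80 thousand

Demand slope = (135.12 − 174.82)/(6948 − 2978) = −0.01, so P = 204.6 − 0.01Q.
Supply slope = (196.02 − 136.47)/(6948 − 2978) = 0.015, so P = 91.8 + 0.015Q.
Competitive equilibrium: 204.6 − 0.01Q = 91.8 + 0.015Q → Q* = 4512, P* = 159.48.
At the floor P = 200.16, quantity demanded = (204.6 − 200.16)/0.01 = 444.
Sellers' marginal cost at Q' = 444: 91.8 + 0.015·444 = 98.46.
ΔQ = 4512 − 444 = 4068; wedge = 200.16 − 98.46 = 101.7.
DWL = ½ × 4068 × 101.7 = $206857.80 thousand.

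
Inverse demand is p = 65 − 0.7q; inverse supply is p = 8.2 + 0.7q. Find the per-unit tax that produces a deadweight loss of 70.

Competitive equilibrium: 65 − 0.7q = 8.2 + 0.7q → q* = 40.5714, p* = 36.6.
A tax t gives Δq = t/1.4 and wedge t, so DWL = t²/2.8.
t²/2.8 = 70 → t² = 196 → t = 14.

14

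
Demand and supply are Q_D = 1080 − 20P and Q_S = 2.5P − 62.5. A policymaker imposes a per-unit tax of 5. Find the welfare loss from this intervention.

In inverse form: demand P = 54 − 0.05Q, supply P = 25 + 0.4Q.
Competitive equilibrium: 54 − 0.05Q = 25 + 0.4Q → Q* = 64.4444, P* = 50.7778.
With the tax, the buyer price exceeds the seller price by 5: (54 − 0.05Q) − (25 + 0.4Q) = 5 → Q' = 53.3333.
ΔQ = 64.4444 − 53.3333 = 11.1111; the wedge equals the tax, 5.
Deadweight loss = ½ × 11.1111 × 5 = 27.78.

27.78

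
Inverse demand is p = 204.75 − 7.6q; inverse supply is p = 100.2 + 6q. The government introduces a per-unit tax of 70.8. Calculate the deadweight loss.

Competitive equilibrium: 204.75 − 7.6q = 100.2 + 6q → q* = 7.6875, p* = 146.325.
With the tax, the buyer price exceeds the seller price by 70.8: (204.75 − 7.6q) − (100.2 + 6q) = 70.8 → q' = 2.4816.
Δq = 7.6875 − 2.4816 = 5.2059; the wedge equals the tax, 70.8.
The triangle = ½ × 5.2059 × 70.8 = 184.29.

184.29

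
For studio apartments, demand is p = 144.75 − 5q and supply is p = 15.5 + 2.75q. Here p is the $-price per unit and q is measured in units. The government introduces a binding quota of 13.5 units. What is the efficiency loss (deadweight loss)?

$39.12

Competitive equilibrium: 144.75 − 5q = 15.5 + 2.75q → q* = 16.6774, p* = 61.3629.
At q = 13.5: demand price = 144.75 − 5·13.5 = 77.25; supply price = 15.5 + 2.75·13.5 = 52.625.
Δq = 16.6774 − 13.5 = 3.1774; wedge = 77.25 − 52.625 = 24.625.
DWL = ½ × 3.1774 × 24.625 = $39.12.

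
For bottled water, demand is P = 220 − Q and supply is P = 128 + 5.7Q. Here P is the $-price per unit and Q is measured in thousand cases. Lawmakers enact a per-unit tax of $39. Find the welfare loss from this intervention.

$113.51 thousand

Competitive equilibrium: 220 − Q = 128 + 5.7Q → Q* = 13.7313, P* = 206.2687.
With the tax, the buyer price exceeds the seller price by 39: (220 − Q) − (128 + 5.7Q) = 39 → Q' = 7.9104.
ΔQ = 13.7313 − 7.9104 = 5.8209; the wedge equals the tax, 39.
DWL = ½ × 5.8209 × 39 = $113.51 thousand.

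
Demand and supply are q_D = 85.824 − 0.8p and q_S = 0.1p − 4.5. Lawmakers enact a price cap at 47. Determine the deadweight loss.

160.16

In inverse form: demand p = 107.28 − 1.25q, supply p = 45 + 10q.
Competitive equilibrium: 107.28 − 1.25q = 45 + 10q → q* = 5.536, p* = 100.36.
At the ceiling p = 47, quantity supplied = (47 − 45)/10 = 0.2.
Willingness to pay at q' = 0.2: 107.28 − 1.25·0.2 = 107.03.
Δq = 5.536 − 0.2 = 5.336; wedge = 107.03 − 47 = 60.03.
Welfare loss = ½ × 5.336 × 60.03 = 160.16.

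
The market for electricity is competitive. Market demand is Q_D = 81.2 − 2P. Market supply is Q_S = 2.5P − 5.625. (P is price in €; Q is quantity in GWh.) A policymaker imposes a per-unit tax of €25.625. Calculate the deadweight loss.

€364.80

In inverse form: demand P = 40.6 − 0.5Q, supply P = 2.25 + 0.4Q.
Competitive equilibrium: 40.6 − 0.5Q = 2.25 + 0.4Q → Q* = 42.6111, P* = 19.2944.
With the tax, the buyer price exceeds the seller price by 25.625: (40.6 − 0.5Q) − (2.25 + 0.4Q) = 25.625 → Q' = 14.1389.
ΔQ = 42.6111 − 14.1389 = 28.4722; the wedge equals the tax, 25.625.
Deadweight loss = ½ × 28.4722 × 25.625 = €364.80.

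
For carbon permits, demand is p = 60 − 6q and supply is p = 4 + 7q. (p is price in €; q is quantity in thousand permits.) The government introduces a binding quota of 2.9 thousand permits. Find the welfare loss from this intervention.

Competitive equilibrium: 60 − 6q = 4 + 7q → q* = 4.3077, p* = 34.1538.
At q = 2.9: demand price = 60 − 6·2.9 = 42.6; supply price = 4 + 7·2.9 = 24.3.
Δq = 4.3077 − 2.9 = 1.4077; wedge = 42.6 − 24.3 = 18.3.
The triangle = ½ × 1.4077 × 18.3 = €12.88 thousand.

€12.88 thousand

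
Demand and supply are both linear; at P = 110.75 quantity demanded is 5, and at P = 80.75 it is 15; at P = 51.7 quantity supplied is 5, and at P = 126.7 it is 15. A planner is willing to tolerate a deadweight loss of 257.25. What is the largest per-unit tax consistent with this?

73.5

Demand slope = (80.75 − 110.75)/(15 − 5) = −3, so P = 125.75 − 3Q.
Supply slope = (126.7 − 51.7)/(15 − 5) = 7.5, so P = 14.2 + 7.5Q.
Competitive equilibrium: 125.75 − 3Q = 14.2 + 7.5Q → Q* = 10.6238, P* = 93.8786.
A tax t gives ΔQ = t/10.5 and wedge t, so DWL = t²/21.
t²/21 = 257.25 → t² = 5402.25 → t = 73.5.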